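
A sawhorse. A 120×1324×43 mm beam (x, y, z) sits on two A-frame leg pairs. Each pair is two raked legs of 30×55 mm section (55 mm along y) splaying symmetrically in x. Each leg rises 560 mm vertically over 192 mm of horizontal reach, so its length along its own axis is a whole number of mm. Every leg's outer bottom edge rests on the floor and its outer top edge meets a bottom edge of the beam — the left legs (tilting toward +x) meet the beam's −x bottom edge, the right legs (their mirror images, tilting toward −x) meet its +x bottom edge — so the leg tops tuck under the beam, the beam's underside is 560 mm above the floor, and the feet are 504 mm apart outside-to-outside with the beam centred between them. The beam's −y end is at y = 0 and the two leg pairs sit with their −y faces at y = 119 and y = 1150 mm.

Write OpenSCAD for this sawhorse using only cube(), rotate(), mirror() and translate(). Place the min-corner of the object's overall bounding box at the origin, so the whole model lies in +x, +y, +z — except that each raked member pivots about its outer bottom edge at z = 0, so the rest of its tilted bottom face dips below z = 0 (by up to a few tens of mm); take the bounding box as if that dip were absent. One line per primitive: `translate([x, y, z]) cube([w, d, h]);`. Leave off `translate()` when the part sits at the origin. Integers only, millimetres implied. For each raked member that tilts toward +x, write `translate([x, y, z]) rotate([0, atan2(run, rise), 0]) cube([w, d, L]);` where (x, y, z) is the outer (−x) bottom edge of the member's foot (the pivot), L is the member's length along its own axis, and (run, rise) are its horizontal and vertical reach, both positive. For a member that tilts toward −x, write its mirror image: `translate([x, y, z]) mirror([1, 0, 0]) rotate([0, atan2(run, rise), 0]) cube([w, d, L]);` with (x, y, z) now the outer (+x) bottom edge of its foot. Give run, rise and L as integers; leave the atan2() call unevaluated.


// leg length = √(192² + 560²) = 592
// right-leg outer foot x = 2·192 + 120 = 504
// beam min-corner = (192, 0, 560)
translate([192, 0, 560]) cube([120, 1324, 43]);
translate([0, 119, 0]) rotate([0, atan2(192, 560), 0]) cube([30, 55, 592]);
translate([504, 119, 0]) mirror([1, 0, 0]) rotate([0, atan2(192, 560), 0]) cube([30, 55, 592]);
translate([0, 1150, 0]) rotate([0, atan2(192, 560), 0]) cube([30, 55, 592]);
translate([504, 1150, 0]) mirror([1, 0, 0]) rotate([0, atan2(192, 560), 0]) cube([30, 55, 592]);


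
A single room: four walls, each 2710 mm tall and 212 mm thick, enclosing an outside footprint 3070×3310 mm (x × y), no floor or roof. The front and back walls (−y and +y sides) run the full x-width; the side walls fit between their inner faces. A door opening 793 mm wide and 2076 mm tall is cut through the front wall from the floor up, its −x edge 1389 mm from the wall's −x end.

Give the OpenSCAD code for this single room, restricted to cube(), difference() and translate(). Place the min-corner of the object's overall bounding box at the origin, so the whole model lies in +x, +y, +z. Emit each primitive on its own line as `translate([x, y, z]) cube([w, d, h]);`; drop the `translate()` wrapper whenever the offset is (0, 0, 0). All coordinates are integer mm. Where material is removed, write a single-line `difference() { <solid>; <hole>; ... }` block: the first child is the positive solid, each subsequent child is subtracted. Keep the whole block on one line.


difference() { cube([3070, 212, 2710]); translate([1389, 0, 0]) cube([793, 212, 2076]); }
translate([0, 3098, 0]) cube([3070, 212, 2710]);
translate([0, 212, 0]) cube([212, 2886, 2710]);
translate([2858, 212, 0]) cube([212, 2886, 2710]);


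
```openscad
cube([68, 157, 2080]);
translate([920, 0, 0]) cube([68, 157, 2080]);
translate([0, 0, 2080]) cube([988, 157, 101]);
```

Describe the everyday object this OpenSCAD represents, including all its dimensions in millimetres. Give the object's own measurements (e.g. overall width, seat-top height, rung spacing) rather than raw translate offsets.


A door frame. The clear opening is 852 mm wide and 2080 mm high. Two 68 mm wide jambs, 157 mm deep, stand either side of the opening from the floor to the top of the opening. A 101 mm thick head sits across the top of both jambs, spanning the full outside width of the frame.


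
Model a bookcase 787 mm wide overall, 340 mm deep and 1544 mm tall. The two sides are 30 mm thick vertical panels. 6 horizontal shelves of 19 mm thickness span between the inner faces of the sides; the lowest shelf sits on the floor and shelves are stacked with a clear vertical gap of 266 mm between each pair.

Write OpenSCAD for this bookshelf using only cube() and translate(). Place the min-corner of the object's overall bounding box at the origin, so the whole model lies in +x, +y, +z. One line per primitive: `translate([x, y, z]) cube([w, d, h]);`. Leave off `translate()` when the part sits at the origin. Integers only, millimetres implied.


cube([30, 340, 1544]);
translate([757, 0, 0]) cube([30, 340, 1544]);
translate([30, 0, 0]) cube([727, 340, 19]);
translate([30, 0, 285]) cube([727, 340, 19]);
translate([30, 0, 570]) cube([727, 340, 19]);
translate([30, 0, 855]) cube([727, 340, 19]);
translate([30, 0, 1140]) cube([727, 340, 19]);
translate([30, 0, 1425]) cube([727, 340, 19]);


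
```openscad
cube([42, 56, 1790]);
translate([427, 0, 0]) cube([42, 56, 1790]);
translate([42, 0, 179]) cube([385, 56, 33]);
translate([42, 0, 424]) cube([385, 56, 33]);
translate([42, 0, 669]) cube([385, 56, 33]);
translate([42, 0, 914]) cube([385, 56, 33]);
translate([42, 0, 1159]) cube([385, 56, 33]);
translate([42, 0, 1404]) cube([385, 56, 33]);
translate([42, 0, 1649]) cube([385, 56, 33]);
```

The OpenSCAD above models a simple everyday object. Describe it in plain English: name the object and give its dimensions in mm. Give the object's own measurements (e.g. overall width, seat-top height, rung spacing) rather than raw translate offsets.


A straight ladder. Two 42×56 mm vertical rails, 1790 mm tall, stand 469 mm apart (outside-to-outside) with their front faces coplanar on the −y side. 7 rungs, each 56 mm deep and 33 mm tall, span between the inner faces of the rails, front faces flush with the rails. The lowest rung's underside is at z = 179 mm and rungs are spaced 245 mm apart (underside to underside).


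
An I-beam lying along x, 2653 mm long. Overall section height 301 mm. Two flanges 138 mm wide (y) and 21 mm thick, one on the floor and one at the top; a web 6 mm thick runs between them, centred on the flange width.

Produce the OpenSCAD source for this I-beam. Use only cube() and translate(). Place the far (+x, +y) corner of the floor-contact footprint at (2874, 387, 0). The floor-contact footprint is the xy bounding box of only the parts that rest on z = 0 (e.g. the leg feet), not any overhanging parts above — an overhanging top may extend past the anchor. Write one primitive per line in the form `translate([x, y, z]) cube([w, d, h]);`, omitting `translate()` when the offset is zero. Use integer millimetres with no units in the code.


translate([221, 249, 0]) cube([2653, 138, 21]);
translate([221, 315, 21]) cube([2653, 6, 259]);
translate([221, 249, 280]) cube([2653, 138, 21]);


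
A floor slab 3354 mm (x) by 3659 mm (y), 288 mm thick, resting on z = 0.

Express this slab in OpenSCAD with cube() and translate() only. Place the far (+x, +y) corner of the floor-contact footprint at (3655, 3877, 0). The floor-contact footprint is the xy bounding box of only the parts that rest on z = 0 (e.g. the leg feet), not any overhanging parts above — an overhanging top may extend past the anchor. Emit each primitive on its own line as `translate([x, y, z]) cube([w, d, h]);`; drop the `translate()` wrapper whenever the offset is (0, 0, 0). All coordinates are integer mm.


translate([301, 218, 0]) cube([3354, 3659, 288]);


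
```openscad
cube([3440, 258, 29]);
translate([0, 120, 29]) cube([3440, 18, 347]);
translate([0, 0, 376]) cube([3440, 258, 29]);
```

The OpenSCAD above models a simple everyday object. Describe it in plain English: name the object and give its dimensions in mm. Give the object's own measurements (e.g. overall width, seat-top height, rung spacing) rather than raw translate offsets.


An I-beam lying along x, 3440 mm long. Overall section height 405 mm. Two flanges 258 mm wide (y) and 29 mm thick, one on the floor and one at the top; a web 18 mm thick runs between them, centred on the flange width.


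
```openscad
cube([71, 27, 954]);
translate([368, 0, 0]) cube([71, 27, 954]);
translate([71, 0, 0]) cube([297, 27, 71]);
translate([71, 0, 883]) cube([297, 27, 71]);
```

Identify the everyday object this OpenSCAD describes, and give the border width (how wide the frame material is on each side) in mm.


A picture frame. The border width is 71 mm.

Four thin pieces enclosing a rectangular opening — a picture frame. The two full-height stiles are 954 mm tall; the top rail sits at z = 883 and is 71 mm tall, so the border above the opening is 954 − 883 = 71 mm, matching the stile x-width.


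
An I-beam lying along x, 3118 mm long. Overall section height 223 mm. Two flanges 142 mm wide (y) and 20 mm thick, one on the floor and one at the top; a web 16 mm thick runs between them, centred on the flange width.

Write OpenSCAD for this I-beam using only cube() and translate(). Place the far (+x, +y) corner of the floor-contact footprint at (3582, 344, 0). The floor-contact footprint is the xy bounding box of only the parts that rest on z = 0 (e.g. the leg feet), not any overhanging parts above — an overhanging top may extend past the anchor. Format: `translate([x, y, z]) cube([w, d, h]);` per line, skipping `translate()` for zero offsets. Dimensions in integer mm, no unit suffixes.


translate([464, 202, 0]) cube([3118, 142, 20]);
translate([464, 265, 20]) cube([3118, 16, 183]);
translate([464, 202, 203]) cube([3118, 142, 20]);


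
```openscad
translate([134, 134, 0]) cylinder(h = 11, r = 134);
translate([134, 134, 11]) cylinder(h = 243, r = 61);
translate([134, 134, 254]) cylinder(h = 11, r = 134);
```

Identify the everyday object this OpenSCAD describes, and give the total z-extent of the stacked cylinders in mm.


A spool. The overall height is 265 mm.

Three coaxial cylinders, large–small–large — a spool. Two 11 mm flanges and a 243 mm core give 11 + 243 + 11 = 265 mm.


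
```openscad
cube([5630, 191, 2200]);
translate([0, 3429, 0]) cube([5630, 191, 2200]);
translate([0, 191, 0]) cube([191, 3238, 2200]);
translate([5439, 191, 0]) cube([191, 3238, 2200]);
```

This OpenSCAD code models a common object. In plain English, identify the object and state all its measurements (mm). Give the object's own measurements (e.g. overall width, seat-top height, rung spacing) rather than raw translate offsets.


The wall frame of a small rectangular building: four walls, each 2200 mm tall and 191 mm thick, enclosing a footprint 5630 mm (x) by 3620 mm (y) outside-to-outside, with no floor or roof. The front and back walls (the −y and +y sides) span the full width; the two side walls fit between them.


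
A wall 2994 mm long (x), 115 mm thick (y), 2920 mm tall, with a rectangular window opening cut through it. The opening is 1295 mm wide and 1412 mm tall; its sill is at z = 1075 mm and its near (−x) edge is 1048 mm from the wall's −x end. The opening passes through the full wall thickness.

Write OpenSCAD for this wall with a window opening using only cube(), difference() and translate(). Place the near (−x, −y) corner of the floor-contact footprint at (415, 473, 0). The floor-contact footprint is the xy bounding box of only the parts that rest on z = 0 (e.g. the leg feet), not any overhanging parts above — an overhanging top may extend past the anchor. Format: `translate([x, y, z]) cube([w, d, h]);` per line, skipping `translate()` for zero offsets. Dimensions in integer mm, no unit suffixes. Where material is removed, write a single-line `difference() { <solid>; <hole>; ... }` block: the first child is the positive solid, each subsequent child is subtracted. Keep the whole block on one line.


difference() { translate([415, 473, 0]) cube([2994, 115, 2920]); translate([1463, 473, 1075]) cube([1295, 115, 1412]); }


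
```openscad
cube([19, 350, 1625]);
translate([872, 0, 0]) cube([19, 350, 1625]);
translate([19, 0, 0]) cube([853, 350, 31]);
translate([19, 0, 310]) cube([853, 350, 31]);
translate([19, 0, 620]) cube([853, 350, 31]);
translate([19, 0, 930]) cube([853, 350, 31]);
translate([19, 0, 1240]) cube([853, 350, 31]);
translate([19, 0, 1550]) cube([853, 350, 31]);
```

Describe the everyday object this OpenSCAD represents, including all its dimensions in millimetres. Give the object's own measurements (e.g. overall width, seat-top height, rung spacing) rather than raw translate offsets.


An open bookshelf. Two side panels, each 19 mm thick, 350 mm deep and 1625 mm tall, stand 891 mm apart (outside-to-outside). Between them sit 6 shelves, each 31 mm thick and 350 mm deep, spanning the full gap between the sides. The bottom shelf rests on the floor (its underside at z = 0) and the clear gap between one shelf's top and the next shelf's underside is 279 mm.


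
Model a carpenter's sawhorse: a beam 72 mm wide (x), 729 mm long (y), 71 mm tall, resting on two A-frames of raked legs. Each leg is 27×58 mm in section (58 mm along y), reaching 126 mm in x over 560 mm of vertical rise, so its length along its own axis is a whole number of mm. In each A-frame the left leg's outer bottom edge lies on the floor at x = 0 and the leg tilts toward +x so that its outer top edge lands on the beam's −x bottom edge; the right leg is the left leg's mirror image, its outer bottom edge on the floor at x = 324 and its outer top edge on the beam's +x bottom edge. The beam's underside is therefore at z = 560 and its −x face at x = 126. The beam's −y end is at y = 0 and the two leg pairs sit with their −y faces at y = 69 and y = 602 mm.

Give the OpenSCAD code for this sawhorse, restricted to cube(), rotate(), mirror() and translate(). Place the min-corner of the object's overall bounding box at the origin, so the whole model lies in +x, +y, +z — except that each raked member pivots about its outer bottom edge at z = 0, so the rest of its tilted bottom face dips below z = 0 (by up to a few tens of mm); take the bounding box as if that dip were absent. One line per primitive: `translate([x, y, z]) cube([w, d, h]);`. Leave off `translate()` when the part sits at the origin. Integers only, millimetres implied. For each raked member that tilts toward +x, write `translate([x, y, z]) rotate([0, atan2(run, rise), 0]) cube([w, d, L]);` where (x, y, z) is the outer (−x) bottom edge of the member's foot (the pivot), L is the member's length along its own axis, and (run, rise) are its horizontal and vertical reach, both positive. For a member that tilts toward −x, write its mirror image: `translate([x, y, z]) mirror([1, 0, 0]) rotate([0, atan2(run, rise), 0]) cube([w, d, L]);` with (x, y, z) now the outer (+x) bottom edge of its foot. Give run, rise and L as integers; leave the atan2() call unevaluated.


translate([126, 0, 560]) cube([72, 729, 71]);
translate([0, 69, 0]) rotate([0, atan2(126, 560), 0]) cube([27, 58, 574]);
translate([324, 69, 0]) mirror([1, 0, 0]) rotate([0, atan2(126, 560), 0]) cube([27, 58, 574]);
translate([0, 602, 0]) rotate([0, atan2(126, 560), 0]) cube([27, 58, 574]);
translate([324, 602, 0]) mirror([1, 0, 0]) rotate([0, atan2(126, 560), 0]) cube([27, 58, 574]);


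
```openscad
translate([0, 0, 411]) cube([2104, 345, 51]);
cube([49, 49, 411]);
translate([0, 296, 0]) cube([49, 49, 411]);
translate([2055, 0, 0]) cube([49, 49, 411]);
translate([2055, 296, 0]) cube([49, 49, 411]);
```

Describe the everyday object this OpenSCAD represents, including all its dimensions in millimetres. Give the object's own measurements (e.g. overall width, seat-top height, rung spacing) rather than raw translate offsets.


A long wooden bench with a 2104 mm (x) × 345 mm (y) seat, 51 mm thick, its top surface 462 mm above the floor. Four 49 mm square legs at the seat corners, flush with the edges, run from z = 0 to the seat underside.


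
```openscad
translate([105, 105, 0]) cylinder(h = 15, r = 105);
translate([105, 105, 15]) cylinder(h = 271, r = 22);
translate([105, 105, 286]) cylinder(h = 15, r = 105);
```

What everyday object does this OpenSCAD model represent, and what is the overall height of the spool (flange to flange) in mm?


A spool. The overall height is 301 mm.

Three coaxial cylinders, large–small–large — a spool. Two 15 mm flanges and a 271 mm core give 15 + 271 + 15 = 301 mm.


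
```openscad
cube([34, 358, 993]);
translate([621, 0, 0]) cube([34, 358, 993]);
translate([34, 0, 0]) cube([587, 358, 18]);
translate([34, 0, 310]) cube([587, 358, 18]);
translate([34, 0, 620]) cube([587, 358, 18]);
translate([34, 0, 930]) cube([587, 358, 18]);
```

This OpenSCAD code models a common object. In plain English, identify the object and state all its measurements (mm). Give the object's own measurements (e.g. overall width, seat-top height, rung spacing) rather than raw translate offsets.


An open bookshelf. Two side panels, each 34 mm thick, 358 mm deep and 993 mm tall, stand 655 mm apart (outside-to-outside). Between them sit 4 shelves, each 18 mm thick and 358 mm deep, spanning the full gap between the sides. The bottom shelf rests on the floor (its underside at z = 0) and the clear gap between one shelf's top and the next shelf's underside is 292 mm.


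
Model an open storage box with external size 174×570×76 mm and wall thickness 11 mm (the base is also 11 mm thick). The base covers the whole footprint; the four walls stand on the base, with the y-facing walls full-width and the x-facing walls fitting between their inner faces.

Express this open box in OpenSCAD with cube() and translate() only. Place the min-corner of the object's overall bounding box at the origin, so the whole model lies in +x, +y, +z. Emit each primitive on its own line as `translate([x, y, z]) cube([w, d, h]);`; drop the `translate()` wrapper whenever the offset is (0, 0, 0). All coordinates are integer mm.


cube([174, 570, 11]);
translate([0, 0, 11]) cube([174, 11, 65]);
translate([0, 559, 11]) cube([174, 11, 65]);
translate([0, 11, 11]) cube([11, 548, 65]);
translate([163, 11, 11]) cube([11, 548, 65]);


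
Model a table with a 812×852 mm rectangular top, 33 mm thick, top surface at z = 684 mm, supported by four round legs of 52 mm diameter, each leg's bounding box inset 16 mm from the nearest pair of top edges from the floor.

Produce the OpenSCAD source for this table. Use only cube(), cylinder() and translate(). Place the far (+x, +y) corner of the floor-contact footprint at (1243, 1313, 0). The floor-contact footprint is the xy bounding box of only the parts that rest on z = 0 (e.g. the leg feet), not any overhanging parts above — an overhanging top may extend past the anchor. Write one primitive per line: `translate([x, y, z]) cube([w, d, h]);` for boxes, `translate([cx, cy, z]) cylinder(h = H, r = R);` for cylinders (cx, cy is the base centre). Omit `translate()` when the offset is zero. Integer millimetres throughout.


translate([447, 477, 651]) cube([812, 852, 33]);
translate([489, 519, 0]) cylinder(h = 651, r = 26);
translate([1217, 519, 0]) cylinder(h = 651, r = 26);
translate([489, 1287, 0]) cylinder(h = 651, r = 26);
translate([1217, 1287, 0]) cylinder(h = 651, r = 26);


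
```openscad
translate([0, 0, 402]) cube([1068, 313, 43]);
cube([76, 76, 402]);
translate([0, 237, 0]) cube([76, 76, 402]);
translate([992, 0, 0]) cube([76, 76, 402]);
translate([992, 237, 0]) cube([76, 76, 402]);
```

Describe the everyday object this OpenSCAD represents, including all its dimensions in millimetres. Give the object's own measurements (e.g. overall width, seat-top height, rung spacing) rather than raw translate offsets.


A long wooden bench with a 1068 mm (x) × 313 mm (y) seat, 43 mm thick, its top surface 445 mm above the floor. Four 76 mm square legs at the seat corners, flush with the edges, run from z = 0 to the seat underside.


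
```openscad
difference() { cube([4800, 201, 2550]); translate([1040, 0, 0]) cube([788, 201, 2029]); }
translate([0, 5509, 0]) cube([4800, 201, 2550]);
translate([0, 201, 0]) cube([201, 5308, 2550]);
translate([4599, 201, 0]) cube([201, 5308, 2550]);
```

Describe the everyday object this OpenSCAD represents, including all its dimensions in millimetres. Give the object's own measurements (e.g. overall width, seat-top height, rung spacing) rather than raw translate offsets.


A single room: four walls, each 2550 mm tall and 201 mm thick, enclosing an outside footprint 4800×5710 mm (x × y), no floor or roof. The front and back walls (−y and +y sides) run the full x-width; the side walls fit between their inner faces. A door opening 788 mm wide and 2029 mm tall is cut through the front wall from the floor up, its −x edge 1040 mm from the wall's −x end.


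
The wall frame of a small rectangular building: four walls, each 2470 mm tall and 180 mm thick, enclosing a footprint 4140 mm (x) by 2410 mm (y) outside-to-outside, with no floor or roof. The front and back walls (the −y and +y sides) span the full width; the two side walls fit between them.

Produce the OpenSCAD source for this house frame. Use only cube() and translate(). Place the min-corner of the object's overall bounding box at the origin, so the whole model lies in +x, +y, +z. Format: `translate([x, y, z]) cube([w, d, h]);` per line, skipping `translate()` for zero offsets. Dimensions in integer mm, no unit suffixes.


cube([4140, 180, 2470]);
translate([0, 2230, 0]) cube([4140, 180, 2470]);
translate([0, 180, 0]) cube([180, 2050, 2470]);
translate([3960, 180, 0]) cube([180, 2050, 2470]);


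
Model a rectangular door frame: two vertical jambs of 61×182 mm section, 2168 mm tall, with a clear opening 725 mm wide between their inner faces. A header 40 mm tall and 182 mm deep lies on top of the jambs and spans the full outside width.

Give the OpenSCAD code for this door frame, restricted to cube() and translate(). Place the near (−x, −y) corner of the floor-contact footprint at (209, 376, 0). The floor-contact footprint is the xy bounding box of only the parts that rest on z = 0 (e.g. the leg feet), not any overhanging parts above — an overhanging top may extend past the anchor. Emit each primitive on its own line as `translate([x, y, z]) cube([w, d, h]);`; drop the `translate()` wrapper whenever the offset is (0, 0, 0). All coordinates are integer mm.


translate([209, 376, 0]) cube([61, 182, 2168]);
translate([995, 376, 0]) cube([61, 182, 2168]);
translate([209, 376, 2168]) cube([847, 182, 40]);


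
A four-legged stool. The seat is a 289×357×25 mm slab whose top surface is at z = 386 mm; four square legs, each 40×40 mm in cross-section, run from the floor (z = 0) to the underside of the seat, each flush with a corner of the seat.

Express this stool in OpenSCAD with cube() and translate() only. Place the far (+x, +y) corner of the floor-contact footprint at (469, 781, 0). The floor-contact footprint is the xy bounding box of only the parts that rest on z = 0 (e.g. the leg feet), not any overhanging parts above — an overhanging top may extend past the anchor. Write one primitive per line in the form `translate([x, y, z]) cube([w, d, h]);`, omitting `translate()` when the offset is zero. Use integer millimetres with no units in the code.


translate([180, 424, 361]) cube([289, 357, 25]);
translate([180, 424, 0]) cube([40, 40, 361]);
translate([429, 424, 0]) cube([40, 40, 361]);
translate([180, 741, 0]) cube([40, 40, 361]);
translate([429, 741, 0]) cube([40, 40, 361]);


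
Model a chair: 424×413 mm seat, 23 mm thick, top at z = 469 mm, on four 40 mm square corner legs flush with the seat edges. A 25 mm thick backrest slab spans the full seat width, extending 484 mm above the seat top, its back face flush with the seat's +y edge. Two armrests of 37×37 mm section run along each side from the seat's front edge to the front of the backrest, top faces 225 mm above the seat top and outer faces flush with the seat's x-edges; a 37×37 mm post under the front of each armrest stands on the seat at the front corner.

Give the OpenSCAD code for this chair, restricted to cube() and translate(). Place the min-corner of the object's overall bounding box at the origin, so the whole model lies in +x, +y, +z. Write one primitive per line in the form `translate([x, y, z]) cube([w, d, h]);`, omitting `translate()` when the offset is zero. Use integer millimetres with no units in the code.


translate([0, 0, 446]) cube([424, 413, 23]);
cube([40, 40, 446]);
translate([384, 0, 0]) cube([40, 40, 446]);
translate([0, 373, 0]) cube([40, 40, 446]);
translate([384, 373, 0]) cube([40, 40, 446]);
translate([0, 388, 469]) cube([424, 25, 484]);
translate([0, 0, 657]) cube([37, 388, 37]);
translate([387, 0, 657]) cube([37, 388, 37]);
translate([0, 0, 469]) cube([37, 37, 188]);
translate([387, 0, 469]) cube([37, 37, 188]);


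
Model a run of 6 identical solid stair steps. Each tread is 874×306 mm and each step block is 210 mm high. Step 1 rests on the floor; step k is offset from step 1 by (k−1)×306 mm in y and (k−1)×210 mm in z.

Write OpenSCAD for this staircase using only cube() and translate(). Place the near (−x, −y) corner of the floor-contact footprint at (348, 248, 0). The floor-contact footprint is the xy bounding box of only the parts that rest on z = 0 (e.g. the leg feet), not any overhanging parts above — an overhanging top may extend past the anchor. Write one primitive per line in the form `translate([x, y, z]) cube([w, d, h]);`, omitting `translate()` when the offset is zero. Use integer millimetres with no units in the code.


translate([348, 248, 0]) cube([874, 306, 210]);
translate([348, 554, 210]) cube([874, 306, 210]);
translate([348, 860, 420]) cube([874, 306, 210]);
translate([348, 1166, 630]) cube([874, 306, 210]);
translate([348, 1472, 840]) cube([874, 306, 210]);
translate([348, 1778, 1050]) cube([874, 306, 210]);


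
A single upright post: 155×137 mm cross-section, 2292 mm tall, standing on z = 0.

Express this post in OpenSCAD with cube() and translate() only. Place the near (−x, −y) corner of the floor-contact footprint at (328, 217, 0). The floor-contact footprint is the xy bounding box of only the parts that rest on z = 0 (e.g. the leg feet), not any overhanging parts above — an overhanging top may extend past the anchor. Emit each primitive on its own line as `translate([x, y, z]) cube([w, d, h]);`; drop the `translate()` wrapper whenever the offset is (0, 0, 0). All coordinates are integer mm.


translate([328, 217, 0]) cube([155, 137, 2292]);


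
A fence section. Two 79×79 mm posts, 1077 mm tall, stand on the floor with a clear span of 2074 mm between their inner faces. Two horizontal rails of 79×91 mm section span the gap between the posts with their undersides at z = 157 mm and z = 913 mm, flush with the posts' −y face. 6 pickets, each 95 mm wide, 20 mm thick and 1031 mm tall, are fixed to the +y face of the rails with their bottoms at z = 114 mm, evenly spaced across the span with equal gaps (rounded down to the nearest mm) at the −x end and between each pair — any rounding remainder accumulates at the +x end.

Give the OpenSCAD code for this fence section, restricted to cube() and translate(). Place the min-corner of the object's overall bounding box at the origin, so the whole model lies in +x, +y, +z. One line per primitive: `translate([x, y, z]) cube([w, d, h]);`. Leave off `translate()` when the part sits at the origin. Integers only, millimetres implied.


cube([79, 79, 1077]);
translate([2153, 0, 0]) cube([79, 79, 1077]);
translate([79, 0, 157]) cube([2074, 79, 91]);
translate([79, 0, 913]) cube([2074, 79, 91]);
translate([293, 79, 114]) cube([95, 20, 1031]);
translate([602, 79, 114]) cube([95, 20, 1031]);
translate([911, 79, 114]) cube([95, 20, 1031]);
translate([1220, 79, 114]) cube([95, 20, 1031]);
translate([1529, 79, 114]) cube([95, 20, 1031]);
translate([1838, 79, 114]) cube([95, 20, 1031]);


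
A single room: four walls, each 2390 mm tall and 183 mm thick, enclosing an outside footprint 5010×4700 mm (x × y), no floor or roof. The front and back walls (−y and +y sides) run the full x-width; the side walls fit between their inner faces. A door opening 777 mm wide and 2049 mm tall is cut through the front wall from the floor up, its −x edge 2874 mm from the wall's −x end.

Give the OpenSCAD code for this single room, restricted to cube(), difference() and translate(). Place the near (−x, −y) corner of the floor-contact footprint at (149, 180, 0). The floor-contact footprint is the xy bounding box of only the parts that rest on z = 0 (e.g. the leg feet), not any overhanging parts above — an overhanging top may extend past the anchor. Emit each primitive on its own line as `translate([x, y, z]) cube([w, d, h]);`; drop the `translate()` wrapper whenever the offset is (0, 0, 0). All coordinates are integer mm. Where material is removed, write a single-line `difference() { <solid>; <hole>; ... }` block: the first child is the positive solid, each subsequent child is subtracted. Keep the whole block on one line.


difference() { translate([149, 180, 0]) cube([5010, 183, 2390]); translate([3023, 180, 0]) cube([777, 183, 2049]); }
translate([149, 4697, 0]) cube([5010, 183, 2390]);
translate([149, 363, 0]) cube([183, 4334, 2390]);
translate([4976, 363, 0]) cube([183, 4334, 2390]);


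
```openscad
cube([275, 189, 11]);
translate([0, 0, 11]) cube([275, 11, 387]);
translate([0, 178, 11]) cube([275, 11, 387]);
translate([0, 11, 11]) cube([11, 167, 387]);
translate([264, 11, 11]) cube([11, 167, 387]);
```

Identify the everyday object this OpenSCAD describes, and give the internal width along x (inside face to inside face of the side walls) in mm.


An open box. The internal width is 253 mm.

A 275×189 base slab with four walls standing on it — an open box. The base is 275 mm wide and the walls are 11 mm thick, so the internal width is 275 − 2 × 11 = 253 mm.


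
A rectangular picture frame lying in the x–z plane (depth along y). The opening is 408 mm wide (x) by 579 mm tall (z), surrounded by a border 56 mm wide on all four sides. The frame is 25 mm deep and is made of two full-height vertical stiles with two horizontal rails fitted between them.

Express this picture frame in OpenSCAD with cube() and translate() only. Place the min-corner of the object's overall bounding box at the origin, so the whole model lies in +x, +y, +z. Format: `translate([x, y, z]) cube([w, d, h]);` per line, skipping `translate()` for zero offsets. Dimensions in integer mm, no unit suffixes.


cube([56, 25, 691]);
translate([464, 0, 0]) cube([56, 25, 691]);
translate([56, 0, 0]) cube([408, 25, 56]);
translate([56, 0, 635]) cube([408, 25, 56]);


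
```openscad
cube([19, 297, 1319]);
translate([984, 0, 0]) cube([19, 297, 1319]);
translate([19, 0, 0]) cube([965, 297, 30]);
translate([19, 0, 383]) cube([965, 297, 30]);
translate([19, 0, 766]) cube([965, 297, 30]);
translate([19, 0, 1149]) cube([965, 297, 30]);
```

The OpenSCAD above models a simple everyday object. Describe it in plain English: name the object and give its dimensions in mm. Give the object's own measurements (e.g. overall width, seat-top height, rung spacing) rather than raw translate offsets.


An open bookshelf. Two side panels, each 19 mm thick, 297 mm deep and 1319 mm tall, stand 1003 mm apart (outside-to-outside). Between them sit 4 shelves, each 30 mm thick and 297 mm deep, spanning the full gap between the sides. The bottom shelf rests on the floor (its underside at z = 0) and the clear gap between one shelf's top and the next shelf's underside is 353 mm.


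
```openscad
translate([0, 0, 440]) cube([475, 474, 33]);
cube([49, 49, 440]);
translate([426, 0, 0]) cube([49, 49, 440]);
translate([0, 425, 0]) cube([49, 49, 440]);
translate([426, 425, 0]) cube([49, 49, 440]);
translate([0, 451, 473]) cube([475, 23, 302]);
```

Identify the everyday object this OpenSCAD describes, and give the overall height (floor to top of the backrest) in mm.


A chair. The overall height is 775 mm.

A slab on four corner posts with a tall panel at the back — a chair. The seat slab sits at z = 440 with thickness 33, and the 302 mm backrest starts at the seat top, so the overall height is 440 + 33 + 302 = 775 mm.


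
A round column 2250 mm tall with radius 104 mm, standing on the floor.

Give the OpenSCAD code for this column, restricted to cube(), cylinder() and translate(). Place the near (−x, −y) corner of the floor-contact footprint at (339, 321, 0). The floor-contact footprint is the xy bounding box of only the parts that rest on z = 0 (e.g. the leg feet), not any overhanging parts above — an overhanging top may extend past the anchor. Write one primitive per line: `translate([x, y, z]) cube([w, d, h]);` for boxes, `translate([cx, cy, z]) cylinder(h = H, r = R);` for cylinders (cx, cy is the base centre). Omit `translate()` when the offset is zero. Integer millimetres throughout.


translate([443, 425, 0]) cylinder(h = 2250, r = 104);


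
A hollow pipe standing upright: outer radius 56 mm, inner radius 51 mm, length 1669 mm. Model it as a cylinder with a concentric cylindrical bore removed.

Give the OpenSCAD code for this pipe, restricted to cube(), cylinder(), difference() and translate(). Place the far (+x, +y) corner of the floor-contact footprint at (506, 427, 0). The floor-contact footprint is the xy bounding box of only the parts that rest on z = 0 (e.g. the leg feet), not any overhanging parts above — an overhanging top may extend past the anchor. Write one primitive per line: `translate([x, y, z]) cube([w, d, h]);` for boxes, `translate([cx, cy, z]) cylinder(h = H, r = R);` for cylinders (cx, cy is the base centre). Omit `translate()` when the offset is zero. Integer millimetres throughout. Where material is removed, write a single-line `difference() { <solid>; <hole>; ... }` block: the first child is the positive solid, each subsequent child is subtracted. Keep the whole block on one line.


difference() { translate([450, 371, 0]) cylinder(h = 1669, r = 56); translate([450, 371, 0]) cylinder(h = 1669, r = 51); }


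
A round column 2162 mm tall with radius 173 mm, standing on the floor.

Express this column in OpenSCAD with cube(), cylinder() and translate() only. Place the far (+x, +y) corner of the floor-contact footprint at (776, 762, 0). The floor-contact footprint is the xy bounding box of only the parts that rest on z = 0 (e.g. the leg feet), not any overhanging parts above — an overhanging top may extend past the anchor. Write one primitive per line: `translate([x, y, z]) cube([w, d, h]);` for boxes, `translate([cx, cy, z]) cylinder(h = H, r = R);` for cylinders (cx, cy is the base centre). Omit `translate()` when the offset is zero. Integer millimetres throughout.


translate([603, 589, 0]) cylinder(h = 2162, r = 173);


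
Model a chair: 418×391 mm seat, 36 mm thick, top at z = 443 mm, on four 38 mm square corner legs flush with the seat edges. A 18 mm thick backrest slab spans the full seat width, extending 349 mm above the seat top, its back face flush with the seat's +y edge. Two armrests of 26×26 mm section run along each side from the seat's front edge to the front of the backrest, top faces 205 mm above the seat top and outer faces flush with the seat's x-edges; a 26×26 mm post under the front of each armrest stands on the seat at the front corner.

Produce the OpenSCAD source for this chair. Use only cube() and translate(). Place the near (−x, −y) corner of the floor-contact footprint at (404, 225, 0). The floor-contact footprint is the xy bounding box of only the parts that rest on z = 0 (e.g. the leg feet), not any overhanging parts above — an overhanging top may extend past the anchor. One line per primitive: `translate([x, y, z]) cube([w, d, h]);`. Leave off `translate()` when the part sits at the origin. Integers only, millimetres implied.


translate([404, 225, 407]) cube([418, 391, 36]);
translate([404, 225, 0]) cube([38, 38, 407]);
translate([784, 225, 0]) cube([38, 38, 407]);
translate([404, 578, 0]) cube([38, 38, 407]);
translate([784, 578, 0]) cube([38, 38, 407]);
translate([404, 598, 443]) cube([418, 18, 349]);
translate([404, 225, 622]) cube([26, 373, 26]);
translate([796, 225, 622]) cube([26, 373, 26]);
translate([404, 225, 443]) cube([26, 26, 179]);
translate([796, 225, 443]) cube([26, 26, 179]);


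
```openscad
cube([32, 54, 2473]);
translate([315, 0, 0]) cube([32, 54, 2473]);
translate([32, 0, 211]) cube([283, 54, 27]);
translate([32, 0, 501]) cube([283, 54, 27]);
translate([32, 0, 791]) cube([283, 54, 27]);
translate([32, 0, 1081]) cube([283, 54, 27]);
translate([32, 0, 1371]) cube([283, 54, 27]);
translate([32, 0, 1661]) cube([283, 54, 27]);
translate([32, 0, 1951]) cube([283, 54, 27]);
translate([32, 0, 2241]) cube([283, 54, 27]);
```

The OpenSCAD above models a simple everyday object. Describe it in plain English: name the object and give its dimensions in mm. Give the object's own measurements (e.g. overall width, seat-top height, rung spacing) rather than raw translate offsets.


A straight ladder. Two 32×54 mm vertical rails, 2473 mm tall, stand 347 mm apart (outside-to-outside) with their front faces coplanar on the −y side. 8 rungs, each 54 mm deep and 27 mm tall, span between the inner faces of the rails, front faces flush with the rails. The lowest rung's underside is at z = 211 mm and rungs are spaced 290 mm apart (underside to underside).


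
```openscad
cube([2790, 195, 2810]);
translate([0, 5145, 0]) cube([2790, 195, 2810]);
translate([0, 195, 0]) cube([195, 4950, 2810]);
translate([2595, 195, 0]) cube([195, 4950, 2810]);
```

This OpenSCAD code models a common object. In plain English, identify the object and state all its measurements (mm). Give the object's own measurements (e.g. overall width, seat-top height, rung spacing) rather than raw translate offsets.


The wall frame of a small rectangular building: four walls, each 2810 mm tall and 195 mm thick, enclosing a footprint 2790 mm (x) by 5340 mm (y) outside-to-outside, with no floor or roof. The front and back walls (the −y and +y sides) span the full width; the two side walls fit between them.


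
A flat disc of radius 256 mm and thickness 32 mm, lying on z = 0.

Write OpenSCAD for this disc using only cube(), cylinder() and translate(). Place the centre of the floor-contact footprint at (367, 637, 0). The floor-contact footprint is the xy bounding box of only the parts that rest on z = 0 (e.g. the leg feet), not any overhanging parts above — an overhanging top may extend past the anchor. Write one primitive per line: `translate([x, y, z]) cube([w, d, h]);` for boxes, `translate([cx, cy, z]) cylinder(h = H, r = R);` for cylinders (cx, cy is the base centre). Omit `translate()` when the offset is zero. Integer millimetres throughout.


translate([367, 637, 0]) cylinder(h = 32, r = 256);


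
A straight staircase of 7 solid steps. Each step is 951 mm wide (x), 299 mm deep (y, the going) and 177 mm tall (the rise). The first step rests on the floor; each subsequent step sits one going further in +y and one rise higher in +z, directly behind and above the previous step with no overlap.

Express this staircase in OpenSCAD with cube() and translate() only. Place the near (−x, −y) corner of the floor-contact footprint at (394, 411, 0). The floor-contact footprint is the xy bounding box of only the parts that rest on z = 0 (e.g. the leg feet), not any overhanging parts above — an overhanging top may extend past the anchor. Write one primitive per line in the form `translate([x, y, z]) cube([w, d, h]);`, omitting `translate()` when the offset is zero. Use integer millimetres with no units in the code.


translate([394, 411, 0]) cube([951, 299, 177]);
translate([394, 710, 177]) cube([951, 299, 177]);
translate([394, 1009, 354]) cube([951, 299, 177]);
translate([394, 1308, 531]) cube([951, 299, 177]);
translate([394, 1607, 708]) cube([951, 299, 177]);
translate([394, 1906, 885]) cube([951, 299, 177]);
translate([394, 2205, 1062]) cube([951, 299, 177]);
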